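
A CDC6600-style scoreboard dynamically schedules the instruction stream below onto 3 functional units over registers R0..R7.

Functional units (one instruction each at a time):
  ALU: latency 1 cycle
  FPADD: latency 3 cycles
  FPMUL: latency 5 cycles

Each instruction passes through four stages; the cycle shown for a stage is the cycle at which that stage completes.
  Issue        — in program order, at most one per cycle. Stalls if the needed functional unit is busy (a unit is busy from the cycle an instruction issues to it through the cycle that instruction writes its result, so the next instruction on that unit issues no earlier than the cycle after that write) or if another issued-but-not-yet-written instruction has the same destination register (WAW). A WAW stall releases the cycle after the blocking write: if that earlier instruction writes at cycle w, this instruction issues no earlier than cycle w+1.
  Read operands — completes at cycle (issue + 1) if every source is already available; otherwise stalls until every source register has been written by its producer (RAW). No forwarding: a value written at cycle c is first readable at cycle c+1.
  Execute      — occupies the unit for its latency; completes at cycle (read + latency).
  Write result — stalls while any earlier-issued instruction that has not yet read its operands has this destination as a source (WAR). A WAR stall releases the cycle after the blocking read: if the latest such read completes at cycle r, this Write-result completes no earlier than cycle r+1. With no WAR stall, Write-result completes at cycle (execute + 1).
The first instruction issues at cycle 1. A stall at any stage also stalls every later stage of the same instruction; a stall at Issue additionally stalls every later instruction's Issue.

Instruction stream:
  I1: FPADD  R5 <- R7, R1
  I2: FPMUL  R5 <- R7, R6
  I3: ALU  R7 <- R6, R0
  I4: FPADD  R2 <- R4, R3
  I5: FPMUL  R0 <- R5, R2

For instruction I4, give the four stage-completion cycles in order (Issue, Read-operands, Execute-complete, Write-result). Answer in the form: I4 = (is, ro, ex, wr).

I4 = (9, 10, 13, 14)

I1  is:1  ro:2  ex:5  wr:6
I2  is:7  ro:8  ex:13  wr:14  — WAW R5: wait I1 write@6
I3  is:8  ro:9  ex:10  wr:11
I4  is:9  ro:10  ex:13  wr:14
I5  is:15  ro:16  ex:21  wr:22  — struct: FPMUL busy until I2 writes@14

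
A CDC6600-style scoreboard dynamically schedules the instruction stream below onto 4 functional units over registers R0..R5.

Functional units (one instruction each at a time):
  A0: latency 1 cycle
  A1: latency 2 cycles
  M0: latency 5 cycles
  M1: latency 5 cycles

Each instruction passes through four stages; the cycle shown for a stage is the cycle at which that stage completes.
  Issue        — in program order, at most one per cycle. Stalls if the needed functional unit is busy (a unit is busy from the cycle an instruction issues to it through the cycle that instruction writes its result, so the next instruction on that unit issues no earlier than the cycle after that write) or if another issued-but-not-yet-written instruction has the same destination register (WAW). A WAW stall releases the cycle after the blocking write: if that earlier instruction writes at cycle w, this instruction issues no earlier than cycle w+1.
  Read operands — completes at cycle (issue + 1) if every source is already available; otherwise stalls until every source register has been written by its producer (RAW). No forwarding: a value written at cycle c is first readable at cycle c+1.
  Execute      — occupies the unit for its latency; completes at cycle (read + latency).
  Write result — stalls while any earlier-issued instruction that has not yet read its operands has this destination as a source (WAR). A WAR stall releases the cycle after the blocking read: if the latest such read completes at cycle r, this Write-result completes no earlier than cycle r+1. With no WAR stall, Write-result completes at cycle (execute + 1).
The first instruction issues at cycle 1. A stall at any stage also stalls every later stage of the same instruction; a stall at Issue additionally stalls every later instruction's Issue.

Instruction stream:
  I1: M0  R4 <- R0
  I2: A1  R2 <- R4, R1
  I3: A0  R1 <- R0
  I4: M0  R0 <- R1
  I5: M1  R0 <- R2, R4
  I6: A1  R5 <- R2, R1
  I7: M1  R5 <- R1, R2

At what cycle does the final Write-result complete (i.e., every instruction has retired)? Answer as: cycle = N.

1) issue 1, read 2, done 7, write 8
2) issue 2, read 9, done 11, write 12  <RAW R4: wait I1 write@8>
3) issue 3, read 4, done 5, write 10  <WAR R1: wait I2 read@9>
4) issue 9, read 11, done 16, write 17  <struct: M0 busy until I1 writes@8 / RAW R1: wait I3 write@10>
5) issue 18, read 19, done 24, write 25  <WAW R0: wait I4 write@17>
6) issue 19, read 20, done 22, write 23
7) issue 26, read 27, done 32, write 33  <struct: M1 busy until I5 writes@25>

cycle = 33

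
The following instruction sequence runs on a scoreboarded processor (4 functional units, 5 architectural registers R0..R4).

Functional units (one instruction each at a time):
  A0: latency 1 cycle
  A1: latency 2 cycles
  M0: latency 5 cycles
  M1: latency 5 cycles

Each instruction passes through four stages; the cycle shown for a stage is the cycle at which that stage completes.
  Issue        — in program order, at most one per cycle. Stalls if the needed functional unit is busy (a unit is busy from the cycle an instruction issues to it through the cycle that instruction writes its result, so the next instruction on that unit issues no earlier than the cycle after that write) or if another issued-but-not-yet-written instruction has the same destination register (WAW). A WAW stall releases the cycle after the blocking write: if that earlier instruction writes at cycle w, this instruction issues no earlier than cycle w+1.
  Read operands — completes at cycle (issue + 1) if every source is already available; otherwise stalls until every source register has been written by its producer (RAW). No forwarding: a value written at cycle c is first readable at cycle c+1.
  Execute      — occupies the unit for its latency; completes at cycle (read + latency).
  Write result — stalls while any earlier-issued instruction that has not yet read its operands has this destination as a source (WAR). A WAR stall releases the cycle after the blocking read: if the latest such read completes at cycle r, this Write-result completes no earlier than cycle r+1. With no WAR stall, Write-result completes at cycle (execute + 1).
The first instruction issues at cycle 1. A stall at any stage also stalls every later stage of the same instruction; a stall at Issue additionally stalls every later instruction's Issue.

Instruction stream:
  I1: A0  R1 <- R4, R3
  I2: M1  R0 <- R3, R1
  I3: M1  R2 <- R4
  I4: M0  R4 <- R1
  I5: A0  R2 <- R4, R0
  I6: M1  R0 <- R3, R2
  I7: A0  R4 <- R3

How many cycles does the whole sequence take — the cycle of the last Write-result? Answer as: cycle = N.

cycle = 30

I1 -> (1, 2, 3, 4)
I2 -> (2, 5, 10, 11)  // RAW R1: wait I1 write@4
I3 -> (12, 13, 18, 19)  // struct: M1 busy until I2 writes@11
I4 -> (13, 14, 19, 20)
I5 -> (20, 21, 22, 23)  // WAW R2: wait I3 write@19
I6 -> (21, 24, 29, 30)  // RAW R2: wait I5 write@23
I7 -> (24, 25, 26, 27)  // struct: A0 busy until I5 writes@23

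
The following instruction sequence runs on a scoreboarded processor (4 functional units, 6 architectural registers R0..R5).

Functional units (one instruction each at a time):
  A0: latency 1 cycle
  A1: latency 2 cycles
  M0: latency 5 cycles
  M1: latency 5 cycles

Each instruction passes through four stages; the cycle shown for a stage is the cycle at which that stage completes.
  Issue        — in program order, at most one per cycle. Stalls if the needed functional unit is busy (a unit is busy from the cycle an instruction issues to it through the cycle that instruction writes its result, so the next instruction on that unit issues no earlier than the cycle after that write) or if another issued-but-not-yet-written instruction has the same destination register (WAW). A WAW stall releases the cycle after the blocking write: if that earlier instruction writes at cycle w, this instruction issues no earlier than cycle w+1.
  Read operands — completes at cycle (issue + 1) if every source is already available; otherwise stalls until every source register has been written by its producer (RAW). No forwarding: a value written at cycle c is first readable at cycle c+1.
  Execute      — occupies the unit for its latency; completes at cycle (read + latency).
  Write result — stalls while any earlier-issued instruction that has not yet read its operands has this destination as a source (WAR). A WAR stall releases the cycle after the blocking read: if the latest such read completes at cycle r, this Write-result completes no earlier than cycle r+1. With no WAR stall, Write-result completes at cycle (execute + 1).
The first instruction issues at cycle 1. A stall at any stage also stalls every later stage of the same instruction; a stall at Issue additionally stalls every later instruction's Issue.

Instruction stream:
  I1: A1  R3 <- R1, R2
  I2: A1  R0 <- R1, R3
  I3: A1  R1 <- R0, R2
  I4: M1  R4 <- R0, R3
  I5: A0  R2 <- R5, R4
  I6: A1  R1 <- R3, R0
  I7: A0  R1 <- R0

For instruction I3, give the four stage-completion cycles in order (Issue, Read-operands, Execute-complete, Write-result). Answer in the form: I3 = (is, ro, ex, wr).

t=1  I1→A1
t=2  I1 RO
t=4  I1 EX
t=5  I1 WR R3
t=6  I2→A1
t=7  I2 RO
t=9  I2 EX
t=10  I2 WR R0
t=11  I3→A1
t=12  I3 RO; I4→M1
t=13  I4 RO; I5→A0
t=14  I3 EX
t=15  I3 WR R1
t=16  I6→A1
t=17  I6 RO
t=18  I4 EX
t=19  I4 WR R4; I6 EX
t=20  I5 RO; I6 WR R1
t=21  I5 EX
t=22  I5 WR R2
t=23  I7→A0
t=24  I7 RO
t=25  I7 EX
t=26  I7 WR R1

I3 = (11, 12, 14, 15)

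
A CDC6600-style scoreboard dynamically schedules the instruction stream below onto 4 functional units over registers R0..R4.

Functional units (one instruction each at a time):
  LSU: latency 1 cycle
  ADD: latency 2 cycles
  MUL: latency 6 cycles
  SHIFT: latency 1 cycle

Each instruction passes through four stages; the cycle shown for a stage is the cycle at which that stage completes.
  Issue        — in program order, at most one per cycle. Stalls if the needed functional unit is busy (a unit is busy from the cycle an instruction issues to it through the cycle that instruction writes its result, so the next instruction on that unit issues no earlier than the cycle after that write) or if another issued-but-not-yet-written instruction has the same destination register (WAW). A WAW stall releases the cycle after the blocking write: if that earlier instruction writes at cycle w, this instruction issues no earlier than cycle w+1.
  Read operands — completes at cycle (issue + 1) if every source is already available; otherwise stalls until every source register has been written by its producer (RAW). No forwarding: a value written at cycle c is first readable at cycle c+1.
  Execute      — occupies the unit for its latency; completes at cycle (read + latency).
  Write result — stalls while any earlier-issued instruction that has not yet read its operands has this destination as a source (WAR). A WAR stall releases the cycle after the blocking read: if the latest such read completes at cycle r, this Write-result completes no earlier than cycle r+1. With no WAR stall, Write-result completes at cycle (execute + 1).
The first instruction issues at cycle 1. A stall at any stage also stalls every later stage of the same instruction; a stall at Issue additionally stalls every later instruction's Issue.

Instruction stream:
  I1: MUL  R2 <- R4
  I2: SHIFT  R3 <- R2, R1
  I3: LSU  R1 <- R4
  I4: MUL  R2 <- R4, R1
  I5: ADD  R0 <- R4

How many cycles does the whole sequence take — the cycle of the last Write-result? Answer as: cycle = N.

cycle = 19

[1] I1→MUL
[2] I1 RO; I2→SHIFT
[3] I3→LSU
[4] I3 RO
[5] I3 EX
[8] I1 EX
[9] I1 WR R2
[10] I2 RO; I4→MUL
[11] I2 EX; I3 WR R1; I5→ADD
[12] I2 WR R3; I4 RO; I5 RO
[14] I5 EX
[15] I5 WR R0
[18] I4 EX
[19] I4 WR R2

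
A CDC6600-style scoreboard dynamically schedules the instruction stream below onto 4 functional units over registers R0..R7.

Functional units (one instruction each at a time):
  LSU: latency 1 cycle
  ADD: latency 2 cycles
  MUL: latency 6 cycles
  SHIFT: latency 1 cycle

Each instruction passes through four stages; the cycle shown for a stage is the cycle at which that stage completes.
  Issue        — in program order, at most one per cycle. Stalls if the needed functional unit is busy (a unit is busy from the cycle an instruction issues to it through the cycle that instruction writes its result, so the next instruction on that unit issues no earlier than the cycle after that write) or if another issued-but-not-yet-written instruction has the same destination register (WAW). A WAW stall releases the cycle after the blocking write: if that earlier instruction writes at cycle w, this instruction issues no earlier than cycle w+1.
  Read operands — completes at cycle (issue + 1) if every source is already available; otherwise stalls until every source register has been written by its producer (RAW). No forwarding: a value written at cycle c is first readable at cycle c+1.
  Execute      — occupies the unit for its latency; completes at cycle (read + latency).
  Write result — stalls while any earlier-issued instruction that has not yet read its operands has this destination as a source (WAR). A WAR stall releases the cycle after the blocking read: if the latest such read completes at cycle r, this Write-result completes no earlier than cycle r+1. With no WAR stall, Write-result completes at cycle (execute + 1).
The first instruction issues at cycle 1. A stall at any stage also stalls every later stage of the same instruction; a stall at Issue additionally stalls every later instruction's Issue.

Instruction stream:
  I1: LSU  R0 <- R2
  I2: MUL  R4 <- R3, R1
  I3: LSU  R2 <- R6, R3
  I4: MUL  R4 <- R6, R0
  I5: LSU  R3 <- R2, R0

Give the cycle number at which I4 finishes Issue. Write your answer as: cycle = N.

cycle = 11

c1: I1→LSU
c2: I1 RO | I2→MUL
c3: I1 EX | I2 RO
c4: I1 WR R0
c5: I3→LSU
c6: I3 RO
c7: I3 EX
c8: I3 WR R2
c9: I2 EX
c10: I2 WR R4
c11: I4→MUL
c12: I4 RO | I5→LSU
c13: I5 RO
c14: I5 EX
c15: I5 WR R3
c18: I4 EX
c19: I4 WR R4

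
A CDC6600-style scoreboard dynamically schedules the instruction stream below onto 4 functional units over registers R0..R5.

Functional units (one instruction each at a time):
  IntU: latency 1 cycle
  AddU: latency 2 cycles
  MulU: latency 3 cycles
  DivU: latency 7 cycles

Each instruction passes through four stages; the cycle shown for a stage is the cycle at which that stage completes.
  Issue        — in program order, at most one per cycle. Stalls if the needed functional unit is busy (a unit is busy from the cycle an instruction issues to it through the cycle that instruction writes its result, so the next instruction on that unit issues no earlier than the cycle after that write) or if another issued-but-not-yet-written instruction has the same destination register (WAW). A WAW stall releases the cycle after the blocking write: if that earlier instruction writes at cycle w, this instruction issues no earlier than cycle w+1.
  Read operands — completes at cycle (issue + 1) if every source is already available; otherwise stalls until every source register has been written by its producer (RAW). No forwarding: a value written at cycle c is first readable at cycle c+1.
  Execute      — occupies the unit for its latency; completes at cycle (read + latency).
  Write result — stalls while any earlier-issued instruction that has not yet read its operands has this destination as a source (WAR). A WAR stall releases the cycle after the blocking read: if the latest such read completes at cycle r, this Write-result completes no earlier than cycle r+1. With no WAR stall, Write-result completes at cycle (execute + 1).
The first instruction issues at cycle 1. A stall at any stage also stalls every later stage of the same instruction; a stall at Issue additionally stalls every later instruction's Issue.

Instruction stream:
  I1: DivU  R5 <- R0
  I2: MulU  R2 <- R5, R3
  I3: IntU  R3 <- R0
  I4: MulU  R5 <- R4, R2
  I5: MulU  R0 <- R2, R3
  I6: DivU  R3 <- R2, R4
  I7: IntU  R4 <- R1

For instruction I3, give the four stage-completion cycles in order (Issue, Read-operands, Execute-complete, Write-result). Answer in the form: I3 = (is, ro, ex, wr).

I3 = (3, 4, 5, 12)

[1] I1 issues→DivU
[2] I1 reads | I2 issues→MulU
[3] I3 issues→IntU
[4] I3 reads
[5] I3 exec-done
[9] I1 exec-done
[10] I1 writes R5
[11] I2 reads
[12] I3 writes R3
[14] I2 exec-done
[15] I2 writes R2
[16] I4 issues→MulU
[17] I4 reads
[20] I4 exec-done
[21] I4 writes R5
[22] I5 issues→MulU
[23] I5 reads | I6 issues→DivU
[24] I6 reads | I7 issues→IntU
[25] I7 reads
[26] I5 exec-done | I7 exec-done
[27] I5 writes R0 | I7 writes R4
[31] I6 exec-done
[32] I6 writes R3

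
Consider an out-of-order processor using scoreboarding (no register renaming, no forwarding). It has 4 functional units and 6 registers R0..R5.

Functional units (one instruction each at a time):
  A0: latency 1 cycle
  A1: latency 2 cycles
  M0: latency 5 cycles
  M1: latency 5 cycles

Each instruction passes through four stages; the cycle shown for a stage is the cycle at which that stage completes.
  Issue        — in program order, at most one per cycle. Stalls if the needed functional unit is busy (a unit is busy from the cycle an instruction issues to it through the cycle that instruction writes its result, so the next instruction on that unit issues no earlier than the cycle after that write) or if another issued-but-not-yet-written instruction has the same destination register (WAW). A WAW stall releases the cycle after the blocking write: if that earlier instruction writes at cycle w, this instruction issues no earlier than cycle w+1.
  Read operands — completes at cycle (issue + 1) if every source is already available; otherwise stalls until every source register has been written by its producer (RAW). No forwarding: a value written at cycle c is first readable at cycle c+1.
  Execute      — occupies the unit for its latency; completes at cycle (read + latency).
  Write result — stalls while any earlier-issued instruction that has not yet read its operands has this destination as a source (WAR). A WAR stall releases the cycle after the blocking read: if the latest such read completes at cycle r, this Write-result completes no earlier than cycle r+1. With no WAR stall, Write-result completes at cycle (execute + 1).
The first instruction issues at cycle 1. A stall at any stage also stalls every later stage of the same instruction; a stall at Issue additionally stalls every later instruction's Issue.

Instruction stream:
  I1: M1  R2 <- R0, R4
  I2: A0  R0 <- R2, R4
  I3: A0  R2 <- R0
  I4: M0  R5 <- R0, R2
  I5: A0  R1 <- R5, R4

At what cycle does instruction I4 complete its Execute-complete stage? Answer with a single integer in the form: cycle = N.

cycle = 21

  I1 | 1 | 2 | 7 | 8
  I2 | 2 | 9 | 10 | 11   RAW R2: wait I1 write@8
  I3 | 12 | 13 | 14 | 15   struct: A0 busy until I2 writes@11
  I4 | 13 | 16 | 21 | 22   RAW R2: wait I3 write@15
  I5 | 16 | 23 | 24 | 25   struct: A0 busy until I3 writes@15 · RAW R5: wait I4 write@22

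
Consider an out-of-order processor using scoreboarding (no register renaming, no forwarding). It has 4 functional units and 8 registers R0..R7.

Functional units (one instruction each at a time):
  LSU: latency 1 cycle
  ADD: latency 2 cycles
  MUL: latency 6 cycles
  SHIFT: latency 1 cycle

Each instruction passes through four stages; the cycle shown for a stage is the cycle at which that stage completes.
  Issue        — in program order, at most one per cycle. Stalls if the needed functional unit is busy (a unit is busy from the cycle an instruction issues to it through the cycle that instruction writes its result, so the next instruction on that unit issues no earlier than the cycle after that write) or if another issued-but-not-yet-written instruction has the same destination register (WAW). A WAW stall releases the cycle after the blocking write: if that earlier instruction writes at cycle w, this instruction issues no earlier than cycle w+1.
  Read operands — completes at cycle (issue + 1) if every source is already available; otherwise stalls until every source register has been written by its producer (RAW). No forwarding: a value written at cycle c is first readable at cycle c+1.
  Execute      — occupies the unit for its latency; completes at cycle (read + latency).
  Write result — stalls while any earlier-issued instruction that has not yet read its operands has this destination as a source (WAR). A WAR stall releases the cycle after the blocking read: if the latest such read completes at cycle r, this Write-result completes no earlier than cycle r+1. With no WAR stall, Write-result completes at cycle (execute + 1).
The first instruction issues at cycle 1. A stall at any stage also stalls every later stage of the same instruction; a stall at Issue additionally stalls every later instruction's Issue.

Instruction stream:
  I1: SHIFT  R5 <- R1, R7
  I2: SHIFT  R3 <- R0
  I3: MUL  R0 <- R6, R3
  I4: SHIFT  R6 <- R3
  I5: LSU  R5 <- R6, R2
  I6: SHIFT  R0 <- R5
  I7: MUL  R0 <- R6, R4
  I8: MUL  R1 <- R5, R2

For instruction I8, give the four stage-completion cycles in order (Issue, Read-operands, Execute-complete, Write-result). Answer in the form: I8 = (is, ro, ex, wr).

c1: I1 issues→SHIFT
c2: I1 reads
c3: I1 exec-done
c4: I1 writes R5
c5: I2 issues→SHIFT
c6: I2 reads, I3 issues→MUL
c7: I2 exec-done
c8: I2 writes R3
c9: I3 reads, I4 issues→SHIFT
c10: I4 reads, I5 issues→LSU
c11: I4 exec-done
c12: I4 writes R6
c13: I5 reads
c14: I5 exec-done
c15: I3 exec-done, I5 writes R5
c16: I3 writes R0
c17: I6 issues→SHIFT
c18: I6 reads
c19: I6 exec-done
c20: I6 writes R0
c21: I7 issues→MUL
c22: I7 reads
c28: I7 exec-done
c29: I7 writes R0
c30: I8 issues→MUL
c31: I8 reads
c37: I8 exec-done
c38: I8 writes R1

I8 = (30, 31, 37, 38)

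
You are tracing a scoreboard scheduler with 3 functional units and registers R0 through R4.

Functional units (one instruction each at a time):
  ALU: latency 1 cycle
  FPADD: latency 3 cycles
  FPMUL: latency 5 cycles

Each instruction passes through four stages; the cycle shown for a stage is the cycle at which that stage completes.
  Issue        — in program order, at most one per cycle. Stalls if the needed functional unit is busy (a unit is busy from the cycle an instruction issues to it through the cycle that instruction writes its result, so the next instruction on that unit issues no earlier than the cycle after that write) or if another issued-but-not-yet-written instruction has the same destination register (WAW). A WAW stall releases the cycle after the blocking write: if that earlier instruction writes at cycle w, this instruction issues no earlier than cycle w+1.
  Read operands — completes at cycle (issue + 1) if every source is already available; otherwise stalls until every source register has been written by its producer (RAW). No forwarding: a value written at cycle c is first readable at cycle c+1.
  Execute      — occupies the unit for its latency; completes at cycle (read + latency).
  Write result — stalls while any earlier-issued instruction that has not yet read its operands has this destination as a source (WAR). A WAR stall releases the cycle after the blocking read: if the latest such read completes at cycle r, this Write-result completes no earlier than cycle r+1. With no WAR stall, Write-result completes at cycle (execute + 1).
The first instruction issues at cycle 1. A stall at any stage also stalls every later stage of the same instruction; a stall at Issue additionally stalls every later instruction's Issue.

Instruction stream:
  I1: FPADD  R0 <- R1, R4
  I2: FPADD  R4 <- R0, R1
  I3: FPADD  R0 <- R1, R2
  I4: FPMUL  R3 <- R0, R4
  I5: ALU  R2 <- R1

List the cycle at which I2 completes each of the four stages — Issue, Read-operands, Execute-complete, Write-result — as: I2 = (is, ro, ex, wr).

[1] I1→FPADD
[2] I1 RO
[5] I1 EX
[6] I1 WR R0
[7] I2→FPADD
[8] I2 RO
[11] I2 EX
[12] I2 WR R4
[13] I3→FPADD
[14] I3 RO · I4→FPMUL
[15] I5→ALU
[16] I5 RO
[17] I3 EX · I5 EX
[18] I3 WR R0 · I5 WR R2
[19] I4 RO
[24] I4 EX
[25] I4 WR R3

I2 = (7, 8, 11, 12)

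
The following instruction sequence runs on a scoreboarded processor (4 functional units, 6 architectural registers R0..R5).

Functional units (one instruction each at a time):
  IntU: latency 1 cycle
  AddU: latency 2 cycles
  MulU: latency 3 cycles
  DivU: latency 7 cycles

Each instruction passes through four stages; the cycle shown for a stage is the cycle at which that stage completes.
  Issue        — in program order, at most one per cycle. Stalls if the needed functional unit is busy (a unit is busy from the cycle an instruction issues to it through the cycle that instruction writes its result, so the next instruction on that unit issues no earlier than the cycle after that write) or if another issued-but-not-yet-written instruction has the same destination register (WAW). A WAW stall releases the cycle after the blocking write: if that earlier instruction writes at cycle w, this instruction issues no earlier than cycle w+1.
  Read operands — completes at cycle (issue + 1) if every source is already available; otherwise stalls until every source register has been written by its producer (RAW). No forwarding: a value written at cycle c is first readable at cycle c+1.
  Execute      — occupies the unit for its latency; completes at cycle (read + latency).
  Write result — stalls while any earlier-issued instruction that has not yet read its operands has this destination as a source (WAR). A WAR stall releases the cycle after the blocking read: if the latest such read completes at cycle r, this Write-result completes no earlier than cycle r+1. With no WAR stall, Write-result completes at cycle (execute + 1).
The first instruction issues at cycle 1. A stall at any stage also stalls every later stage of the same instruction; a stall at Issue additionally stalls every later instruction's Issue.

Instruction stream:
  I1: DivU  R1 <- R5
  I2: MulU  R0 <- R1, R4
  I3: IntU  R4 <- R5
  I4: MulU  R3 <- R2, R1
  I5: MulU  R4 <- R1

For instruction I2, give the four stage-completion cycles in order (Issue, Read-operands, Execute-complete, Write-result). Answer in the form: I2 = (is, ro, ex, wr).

c1: issue I1 (DivU)
c2: I1 read-ops; issue I2 (MulU)
c3: issue I3 (IntU)
c4: I3 read-ops
c5: I3 finished on IntU
c9: I1 finished on DivU
c10: I1→R1
c11: I2 read-ops
c12: I3→R4
c14: I2 finished on MulU
c15: I2→R0
c16: issue I4 (MulU)
c17: I4 read-ops
c20: I4 finished on MulU
c21: I4→R3
c22: issue I5 (MulU)
c23: I5 read-ops
c26: I5 finished on MulU
c27: I5→R4

I2 = (2, 11, 14, 15)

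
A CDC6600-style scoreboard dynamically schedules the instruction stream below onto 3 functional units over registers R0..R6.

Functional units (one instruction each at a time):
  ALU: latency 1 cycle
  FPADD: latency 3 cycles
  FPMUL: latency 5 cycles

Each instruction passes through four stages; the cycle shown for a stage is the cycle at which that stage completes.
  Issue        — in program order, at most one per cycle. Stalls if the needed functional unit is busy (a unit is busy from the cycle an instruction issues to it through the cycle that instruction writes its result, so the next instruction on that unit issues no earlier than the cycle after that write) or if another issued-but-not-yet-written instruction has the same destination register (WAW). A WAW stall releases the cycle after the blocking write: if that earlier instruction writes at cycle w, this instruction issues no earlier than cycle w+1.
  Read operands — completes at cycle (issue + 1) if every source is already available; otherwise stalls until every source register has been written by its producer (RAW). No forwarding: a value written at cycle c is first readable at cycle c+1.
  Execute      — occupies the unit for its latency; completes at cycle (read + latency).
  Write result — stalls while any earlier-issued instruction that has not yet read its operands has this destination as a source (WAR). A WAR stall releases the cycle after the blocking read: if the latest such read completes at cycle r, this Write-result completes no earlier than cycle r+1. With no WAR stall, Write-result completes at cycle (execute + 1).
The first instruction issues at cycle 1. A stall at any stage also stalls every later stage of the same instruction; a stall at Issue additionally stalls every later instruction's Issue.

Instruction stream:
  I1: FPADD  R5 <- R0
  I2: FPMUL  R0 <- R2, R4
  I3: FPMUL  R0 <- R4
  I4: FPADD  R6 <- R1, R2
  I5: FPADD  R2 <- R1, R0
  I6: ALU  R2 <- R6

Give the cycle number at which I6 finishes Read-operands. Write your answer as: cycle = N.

c1: I1 issues→FPADD
c2: I1 reads · I2 issues→FPMUL
c3: I2 reads
c5: I1 exec-done
c6: I1 writes R5
c8: I2 exec-done
c9: I2 writes R0
c10: I3 issues→FPMUL
c11: I3 reads · I4 issues→FPADD
c12: I4 reads
c15: I4 exec-done
c16: I3 exec-done · I4 writes R6
c17: I3 writes R0 · I5 issues→FPADD
c18: I5 reads
c21: I5 exec-done
c22: I5 writes R2
c23: I6 issues→ALU
c24: I6 reads
c25: I6 exec-done
c26: I6 writes R2

cycle = 24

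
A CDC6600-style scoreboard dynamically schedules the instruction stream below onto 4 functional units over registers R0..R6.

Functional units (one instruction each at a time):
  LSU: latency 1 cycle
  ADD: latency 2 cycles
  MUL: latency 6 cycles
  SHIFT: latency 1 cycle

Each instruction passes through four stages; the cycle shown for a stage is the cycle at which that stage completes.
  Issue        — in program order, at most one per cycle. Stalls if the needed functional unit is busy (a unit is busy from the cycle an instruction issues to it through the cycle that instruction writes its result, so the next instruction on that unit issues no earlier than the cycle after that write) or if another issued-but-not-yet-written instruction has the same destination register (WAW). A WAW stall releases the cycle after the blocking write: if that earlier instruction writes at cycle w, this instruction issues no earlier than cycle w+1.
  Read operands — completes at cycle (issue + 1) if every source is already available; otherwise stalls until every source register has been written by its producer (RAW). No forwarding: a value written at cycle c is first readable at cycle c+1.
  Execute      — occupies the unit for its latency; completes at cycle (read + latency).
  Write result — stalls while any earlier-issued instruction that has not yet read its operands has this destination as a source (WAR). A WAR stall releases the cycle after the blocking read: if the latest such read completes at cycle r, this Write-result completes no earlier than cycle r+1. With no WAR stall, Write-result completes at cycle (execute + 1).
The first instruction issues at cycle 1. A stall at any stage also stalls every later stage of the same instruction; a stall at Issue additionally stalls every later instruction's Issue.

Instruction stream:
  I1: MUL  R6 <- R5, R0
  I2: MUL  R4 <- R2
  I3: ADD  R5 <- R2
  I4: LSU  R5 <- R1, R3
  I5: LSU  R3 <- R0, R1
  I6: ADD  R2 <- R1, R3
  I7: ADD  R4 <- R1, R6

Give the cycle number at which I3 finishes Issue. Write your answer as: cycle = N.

cycle 1: issue I1 (MUL)
cycle 2: I1 read-ops
cycle 8: I1 finished on MUL
cycle 9: I1→R6
cycle 10: issue I2 (MUL)
cycle 11: I2 read-ops · issue I3 (ADD)
cycle 12: I3 read-ops
cycle 14: I3 finished on ADD
cycle 15: I3→R5
cycle 16: issue I4 (LSU)
cycle 17: I2 finished on MUL · I4 read-ops
cycle 18: I2→R4 · I4 finished on LSU
cycle 19: I4→R5
cycle 20: issue I5 (LSU)
cycle 21: I5 read-ops · issue I6 (ADD)
cycle 22: I5 finished on LSU
cycle 23: I5→R3
cycle 24: I6 read-ops
cycle 26: I6 finished on ADD
cycle 27: I6→R2
cycle 28: issue I7 (ADD)
cycle 29: I7 read-ops
cycle 31: I7 finished on ADD
cycle 32: I7→R4

cycle = 11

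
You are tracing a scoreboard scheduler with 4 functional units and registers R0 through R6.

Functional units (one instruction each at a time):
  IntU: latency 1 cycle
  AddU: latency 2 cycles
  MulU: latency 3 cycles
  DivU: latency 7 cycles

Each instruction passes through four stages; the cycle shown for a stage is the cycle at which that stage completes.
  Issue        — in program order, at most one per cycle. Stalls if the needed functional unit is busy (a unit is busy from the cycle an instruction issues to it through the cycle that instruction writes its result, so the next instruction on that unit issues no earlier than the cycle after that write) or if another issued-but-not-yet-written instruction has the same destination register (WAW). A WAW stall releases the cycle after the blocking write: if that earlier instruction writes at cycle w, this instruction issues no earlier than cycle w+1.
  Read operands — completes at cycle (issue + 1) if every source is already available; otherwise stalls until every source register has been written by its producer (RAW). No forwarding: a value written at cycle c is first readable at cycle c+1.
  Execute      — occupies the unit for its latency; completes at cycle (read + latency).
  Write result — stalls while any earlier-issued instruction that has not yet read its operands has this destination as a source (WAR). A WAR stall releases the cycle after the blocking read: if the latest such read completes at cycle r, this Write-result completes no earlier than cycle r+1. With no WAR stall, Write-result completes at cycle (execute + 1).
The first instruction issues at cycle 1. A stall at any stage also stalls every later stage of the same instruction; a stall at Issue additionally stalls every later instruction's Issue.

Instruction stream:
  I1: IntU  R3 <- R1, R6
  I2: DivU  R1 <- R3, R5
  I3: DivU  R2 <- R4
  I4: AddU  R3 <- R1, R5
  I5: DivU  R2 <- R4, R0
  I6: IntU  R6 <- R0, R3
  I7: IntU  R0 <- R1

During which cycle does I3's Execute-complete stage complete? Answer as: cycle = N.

  I1 | 1 | 2 | 3 | 4
  I2 | 2 | 5 | 12 | 13   RAW R3: wait I1 write@4
  I3 | 14 | 15 | 22 | 23   struct: DivU busy until I2 writes@13
  I4 | 15 | 16 | 18 | 19
  I5 | 24 | 25 | 32 | 33   struct: DivU busy until I3 writes@23
  I6 | 25 | 26 | 27 | 28
  I7 | 29 | 30 | 31 | 32   struct: IntU busy until I6 writes@28

cycle = 22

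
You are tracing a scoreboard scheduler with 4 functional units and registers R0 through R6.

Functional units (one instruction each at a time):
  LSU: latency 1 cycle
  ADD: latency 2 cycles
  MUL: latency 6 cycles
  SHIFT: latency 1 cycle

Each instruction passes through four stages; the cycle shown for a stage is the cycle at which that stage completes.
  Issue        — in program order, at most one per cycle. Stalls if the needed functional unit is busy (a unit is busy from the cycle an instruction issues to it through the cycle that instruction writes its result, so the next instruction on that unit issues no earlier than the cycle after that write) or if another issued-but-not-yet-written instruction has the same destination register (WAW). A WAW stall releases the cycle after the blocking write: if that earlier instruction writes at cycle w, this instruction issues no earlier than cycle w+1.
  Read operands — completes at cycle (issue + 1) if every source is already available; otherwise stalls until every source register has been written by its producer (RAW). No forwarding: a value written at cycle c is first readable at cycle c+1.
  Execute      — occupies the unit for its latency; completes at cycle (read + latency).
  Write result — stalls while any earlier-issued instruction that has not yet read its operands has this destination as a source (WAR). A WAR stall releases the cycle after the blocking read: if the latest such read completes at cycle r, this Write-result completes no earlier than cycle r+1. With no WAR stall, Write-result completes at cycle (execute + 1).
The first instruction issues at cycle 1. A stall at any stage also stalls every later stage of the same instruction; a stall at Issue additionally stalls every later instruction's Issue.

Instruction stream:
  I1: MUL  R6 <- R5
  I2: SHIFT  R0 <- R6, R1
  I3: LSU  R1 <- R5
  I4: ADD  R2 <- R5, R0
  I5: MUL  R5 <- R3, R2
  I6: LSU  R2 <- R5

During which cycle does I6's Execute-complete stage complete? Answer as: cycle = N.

cycle = 26

1) issue 1, read 2, done 8, write 9
2) issue 2, read 10, done 11, write 12  <RAW R6: wait I1 write@9>
3) issue 3, read 4, done 5, write 11  <WAR R1: wait I2 read@10>
4) issue 4, read 13, done 15, write 16  <RAW R0: wait I2 write@12>
5) issue 10, read 17, done 23, write 24  <struct: MUL busy until I1 writes@9 / RAW R2: wait I4 write@16>
6) issue 17, read 25, done 26, write 27  <WAW R2: wait I4 write@16 / RAW R5: wait I5 write@24>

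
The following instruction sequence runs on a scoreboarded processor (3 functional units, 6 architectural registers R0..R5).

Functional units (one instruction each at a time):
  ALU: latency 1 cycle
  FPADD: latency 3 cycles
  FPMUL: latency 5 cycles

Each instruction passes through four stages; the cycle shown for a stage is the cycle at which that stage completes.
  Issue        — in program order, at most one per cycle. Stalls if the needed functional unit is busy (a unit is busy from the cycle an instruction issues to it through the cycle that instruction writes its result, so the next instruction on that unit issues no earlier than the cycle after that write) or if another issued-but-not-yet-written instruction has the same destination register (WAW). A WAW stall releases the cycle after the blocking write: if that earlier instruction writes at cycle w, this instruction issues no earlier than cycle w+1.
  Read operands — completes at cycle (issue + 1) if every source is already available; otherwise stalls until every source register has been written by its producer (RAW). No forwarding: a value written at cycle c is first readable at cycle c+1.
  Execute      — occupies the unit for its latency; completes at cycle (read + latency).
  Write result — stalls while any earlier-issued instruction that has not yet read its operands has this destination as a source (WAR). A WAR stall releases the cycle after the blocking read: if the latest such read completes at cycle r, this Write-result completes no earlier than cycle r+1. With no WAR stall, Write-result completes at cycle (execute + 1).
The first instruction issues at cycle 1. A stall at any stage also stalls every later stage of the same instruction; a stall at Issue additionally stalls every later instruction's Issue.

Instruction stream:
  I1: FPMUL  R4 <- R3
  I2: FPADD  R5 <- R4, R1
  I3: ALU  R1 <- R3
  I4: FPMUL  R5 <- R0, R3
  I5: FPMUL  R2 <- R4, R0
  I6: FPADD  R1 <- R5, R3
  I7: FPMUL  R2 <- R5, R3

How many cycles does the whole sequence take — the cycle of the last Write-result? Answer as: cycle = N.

t=1  issue I1 (FPMUL)
t=2  I1 read-ops · issue I2 (FPADD)
t=3  issue I3 (ALU)
t=4  I3 read-ops
t=5  I3 finished on ALU
t=7  I1 finished on FPMUL
t=8  I1→R4
t=9  I2 read-ops
t=10  I3→R1
t=12  I2 finished on FPADD
t=13  I2→R5
t=14  issue I4 (FPMUL)
t=15  I4 read-ops
t=20  I4 finished on FPMUL
t=21  I4→R5
t=22  issue I5 (FPMUL)
t=23  I5 read-ops · issue I6 (FPADD)
t=24  I6 read-ops
t=27  I6 finished on FPADD
t=28  I5 finished on FPMUL · I6→R1
t=29  I5→R2
t=30  issue I7 (FPMUL)
t=31  I7 read-ops
t=36  I7 finished on FPMUL
t=37  I7→R2

cycle = 37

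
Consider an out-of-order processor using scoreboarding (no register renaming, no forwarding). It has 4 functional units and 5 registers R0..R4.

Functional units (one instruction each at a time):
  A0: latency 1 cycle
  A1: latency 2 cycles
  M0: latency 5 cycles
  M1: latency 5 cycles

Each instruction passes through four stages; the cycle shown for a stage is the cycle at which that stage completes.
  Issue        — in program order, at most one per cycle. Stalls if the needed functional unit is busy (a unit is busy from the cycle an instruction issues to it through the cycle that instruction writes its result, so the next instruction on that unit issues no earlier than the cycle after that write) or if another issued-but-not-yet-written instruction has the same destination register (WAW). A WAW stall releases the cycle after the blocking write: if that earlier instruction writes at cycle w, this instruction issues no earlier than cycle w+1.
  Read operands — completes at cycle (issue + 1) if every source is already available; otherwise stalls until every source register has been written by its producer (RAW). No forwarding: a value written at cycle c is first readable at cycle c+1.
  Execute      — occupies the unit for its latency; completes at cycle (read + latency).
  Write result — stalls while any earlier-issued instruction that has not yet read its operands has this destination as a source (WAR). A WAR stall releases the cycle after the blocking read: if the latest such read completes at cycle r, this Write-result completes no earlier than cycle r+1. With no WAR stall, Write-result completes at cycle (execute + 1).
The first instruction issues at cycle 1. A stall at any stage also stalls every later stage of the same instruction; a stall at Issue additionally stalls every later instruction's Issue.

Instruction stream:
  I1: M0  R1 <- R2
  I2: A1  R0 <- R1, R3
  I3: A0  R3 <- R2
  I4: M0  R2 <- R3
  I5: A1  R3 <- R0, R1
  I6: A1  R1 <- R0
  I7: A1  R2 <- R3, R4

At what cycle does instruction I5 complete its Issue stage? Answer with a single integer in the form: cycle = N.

cycle = 13

1) issue 1, read 2, done 7, write 8
2) issue 2, read 9, done 11, write 12  <RAW R1: wait I1 write@8>
3) issue 3, read 4, done 5, write 10  <WAR R3: wait I2 read@9>
4) issue 9, read 11, done 16, write 17  <struct: M0 busy until I1 writes@8 / RAW R3: wait I3 write@10>
5) issue 13, read 14, done 16, write 17  <struct: A1 busy until I2 writes@12>
6) issue 18, read 19, done 21, write 22  <struct: A1 busy until I5 writes@17>
7) issue 23, read 24, done 26, write 27  <struct: A1 busy until I6 writes@22>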